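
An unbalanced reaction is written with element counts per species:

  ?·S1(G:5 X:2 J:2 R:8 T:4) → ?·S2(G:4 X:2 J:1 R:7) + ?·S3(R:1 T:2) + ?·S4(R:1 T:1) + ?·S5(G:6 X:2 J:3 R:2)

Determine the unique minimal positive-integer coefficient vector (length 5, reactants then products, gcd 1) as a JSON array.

G: 2·5 = 10 | 1·4+1·0+6·0+1·6 = 10
X: 2·2 = 4 | 1·2+1·0+6·0+1·2 = 4
J: 2·2 = 4 | 1·1+1·0+6·0+1·3 = 4
R: 2·8 = 16 | 1·7+1·1+6·1+1·2 = 16
T: 2·4 = 8 | 1·0+1·2+6·1+1·0 = 8
gcd(2,1,1,6,1) = 1

Coefficients: [2, 1, 1, 6, 1]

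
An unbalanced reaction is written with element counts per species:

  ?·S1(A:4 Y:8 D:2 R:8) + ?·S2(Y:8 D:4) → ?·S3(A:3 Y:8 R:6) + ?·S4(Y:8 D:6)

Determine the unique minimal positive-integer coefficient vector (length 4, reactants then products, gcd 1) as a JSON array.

A: 3·4+6·0 = 12 | 4·3+5·0 = 12
Y: 3·8+6·8 = 72 | 4·8+5·8 = 72
D: 3·2+6·4 = 30 | 4·0+5·6 = 30
R: 3·8+6·0 = 24 | 4·6+5·0 = 24
gcd(3,6,4,5) = 1

Coefficients: [3, 6, 4, 5]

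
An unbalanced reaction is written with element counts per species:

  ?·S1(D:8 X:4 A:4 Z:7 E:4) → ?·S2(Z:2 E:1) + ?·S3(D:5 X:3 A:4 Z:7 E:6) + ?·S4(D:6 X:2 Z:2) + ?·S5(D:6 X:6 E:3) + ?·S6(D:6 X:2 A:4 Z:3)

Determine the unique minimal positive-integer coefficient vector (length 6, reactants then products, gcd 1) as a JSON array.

Coefficients: [5, 5, 2, 1, 1, 3]

D: 5·8 = 40 | 5·0+2·5+1·6+1·6+3·6 = 40
X: 5·4 = 20 | 5·0+2·3+1·2+1·6+3·2 = 20
A: 5·4 = 20 | 5·0+2·4+1·0+1·0+3·4 = 20
Z: 5·7 = 35 | 5·2+2·7+1·2+1·0+3·3 = 35
E: 5·4 = 20 | 5·1+2·6+1·0+1·3+3·0 = 20
gcd(5,5,2,1,1,3) = 1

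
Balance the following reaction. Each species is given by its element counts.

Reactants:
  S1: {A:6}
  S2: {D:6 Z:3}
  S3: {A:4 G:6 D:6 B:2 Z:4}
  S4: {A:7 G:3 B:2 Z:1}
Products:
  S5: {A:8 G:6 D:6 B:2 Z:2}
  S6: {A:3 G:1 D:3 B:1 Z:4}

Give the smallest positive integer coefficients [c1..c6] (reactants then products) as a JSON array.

Coefficients: [3, 4, 5, 4, 6, 6]

A: 3·6+4·0+5·4+4·7 = 66 | 6·8+6·3 = 66
G: 3·0+4·0+5·6+4·3 = 42 | 6·6+6·1 = 42
D: 3·0+4·6+5·6+4·0 = 54 | 6·6+6·3 = 54
B: 3·0+4·0+5·2+4·2 = 18 | 6·2+6·1 = 18
Z: 3·0+4·3+5·4+4·1 = 36 | 6·2+6·4 = 36
gcd(3,4,5,4,6,6) = 1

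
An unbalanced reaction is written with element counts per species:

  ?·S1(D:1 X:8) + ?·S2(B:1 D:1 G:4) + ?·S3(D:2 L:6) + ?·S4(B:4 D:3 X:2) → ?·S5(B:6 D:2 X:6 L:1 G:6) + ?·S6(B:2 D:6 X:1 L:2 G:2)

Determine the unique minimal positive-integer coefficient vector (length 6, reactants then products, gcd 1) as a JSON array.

Coefficients: [1, 4, 1, 3, 2, 2]

B: 1·0+4·1+1·0+3·4 = 16 | 2·6+2·2 = 16
D: 1·1+4·1+1·2+3·3 = 16 | 2·2+2·6 = 16
X: 1·8+4·0+1·0+3·2 = 14 | 2·6+2·1 = 14
L: 1·0+4·0+1·6+3·0 = 6 | 2·1+2·2 = 6
G: 1·0+4·4+1·0+3·0 = 16 | 2·6+2·2 = 16
gcd(1,4,1,3,2,2) = 1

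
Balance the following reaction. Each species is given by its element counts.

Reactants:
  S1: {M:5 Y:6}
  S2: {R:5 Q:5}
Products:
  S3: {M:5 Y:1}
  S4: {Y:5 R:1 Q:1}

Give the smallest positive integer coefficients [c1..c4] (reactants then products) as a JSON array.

Coefficients: [5, 1, 5, 5]

M: 5·5+1·0 = 25 | 5·5+5·0 = 25
Y: 5·6+1·0 = 30 | 5·1+5·5 = 30
R: 5·0+1·5 = 5 | 5·0+5·1 = 5
Q: 5·0+1·5 = 5 | 5·0+5·1 = 5
gcd(5,1,5,5) = 1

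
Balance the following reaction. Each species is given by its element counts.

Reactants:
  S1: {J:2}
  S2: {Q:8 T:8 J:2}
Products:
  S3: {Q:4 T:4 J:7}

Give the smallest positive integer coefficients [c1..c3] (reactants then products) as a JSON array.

Coefficients: [6, 1, 2]

Q: 6·0+1·8 = 8 | 2·4 = 8
T: 6·0+1·8 = 8 | 2·4 = 8
J: 6·2+1·2 = 14 | 2·7 = 14
gcd(6,1,2) = 1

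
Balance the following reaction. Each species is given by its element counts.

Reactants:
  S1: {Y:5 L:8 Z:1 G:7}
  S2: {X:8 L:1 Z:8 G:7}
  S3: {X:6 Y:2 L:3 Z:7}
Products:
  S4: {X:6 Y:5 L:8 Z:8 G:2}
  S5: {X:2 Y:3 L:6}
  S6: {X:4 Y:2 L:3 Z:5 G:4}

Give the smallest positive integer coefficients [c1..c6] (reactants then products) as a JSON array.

X: 3·0+1·8+5·6 = 38 | 2·6+1·2+6·4 = 38
Y: 3·5+1·0+5·2 = 25 | 2·5+1·3+6·2 = 25
L: 3·8+1·1+5·3 = 40 | 2·8+1·6+6·3 = 40
Z: 3·1+1·8+5·7 = 46 | 2·8+1·0+6·5 = 46
G: 3·7+1·7+5·0 = 28 | 2·2+1·0+6·4 = 28
gcd(3,1,5,2,1,6) = 1

Coefficients: [3, 1, 5, 2, 1, 6]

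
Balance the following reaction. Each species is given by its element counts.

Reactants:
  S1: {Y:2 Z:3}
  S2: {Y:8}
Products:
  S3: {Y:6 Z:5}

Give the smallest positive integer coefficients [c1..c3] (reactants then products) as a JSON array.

Coefficients: [5, 1, 3]

Y: 5·2+1·8 = 18 | 3·6 = 18
Z: 5·3+1·0 = 15 | 3·5 = 15
gcd(5,1,3) = 1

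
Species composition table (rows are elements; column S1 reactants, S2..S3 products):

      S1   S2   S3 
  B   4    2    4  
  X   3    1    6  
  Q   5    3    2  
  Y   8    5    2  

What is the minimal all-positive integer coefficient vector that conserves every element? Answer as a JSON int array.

Coefficients: [4, 6, 1]

B: 4·4 = 16 | 6·2+1·4 = 16
X: 4·3 = 12 | 6·1+1·6 = 12
Q: 4·5 = 20 | 6·3+1·2 = 20
Y: 4·8 = 32 | 6·5+1·2 = 32
gcd(4,6,1) = 1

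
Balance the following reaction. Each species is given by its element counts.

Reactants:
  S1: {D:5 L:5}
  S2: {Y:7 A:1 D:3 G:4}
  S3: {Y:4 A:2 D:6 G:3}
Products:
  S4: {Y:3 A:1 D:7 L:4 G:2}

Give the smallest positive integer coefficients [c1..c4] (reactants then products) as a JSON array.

Coefficients: [4, 1, 2, 5]

Y: 4·0+1·7+2·4 = 15 | 5·3 = 15
A: 4·0+1·1+2·2 = 5 | 5·1 = 5
D: 4·5+1·3+2·6 = 35 | 5·7 = 35
L: 4·5+1·0+2·0 = 20 | 5·4 = 20
G: 4·0+1·4+2·3 = 10 | 5·2 = 10
gcd(4,1,2,5) = 1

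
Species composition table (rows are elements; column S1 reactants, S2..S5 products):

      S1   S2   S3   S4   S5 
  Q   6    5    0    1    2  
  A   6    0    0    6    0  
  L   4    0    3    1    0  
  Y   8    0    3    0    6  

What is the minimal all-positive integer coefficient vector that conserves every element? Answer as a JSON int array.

Coefficients: [6, 4, 6, 6, 5]

Q: 6·6 = 36 | 4·5+6·0+6·1+5·2 = 36
A: 6·6 = 36 | 4·0+6·0+6·6+5·0 = 36
L: 6·4 = 24 | 4·0+6·3+6·1+5·0 = 24
Y: 6·8 = 48 | 4·0+6·3+6·0+5·6 = 48
gcd(6,4,6,6,5) = 1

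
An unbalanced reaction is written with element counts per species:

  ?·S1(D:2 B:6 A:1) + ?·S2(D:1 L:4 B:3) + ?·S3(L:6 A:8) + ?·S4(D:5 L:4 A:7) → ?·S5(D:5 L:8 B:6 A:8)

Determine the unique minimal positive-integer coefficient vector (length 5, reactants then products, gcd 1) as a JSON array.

D: 3·2+4·1+2·0+3·5 = 25 | 5·5 = 25
L: 3·0+4·4+2·6+3·4 = 40 | 5·8 = 40
B: 3·6+4·3+2·0+3·0 = 30 | 5·6 = 30
A: 3·1+4·0+2·8+3·7 = 40 | 5·8 = 40
gcd(3,4,2,3,5) = 1

Coefficients: [3, 4, 2, 3, 5]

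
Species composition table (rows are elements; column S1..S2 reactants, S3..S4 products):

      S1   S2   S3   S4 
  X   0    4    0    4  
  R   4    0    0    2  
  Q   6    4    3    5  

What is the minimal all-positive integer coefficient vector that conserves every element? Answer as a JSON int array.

Coefficients: [3, 6, 4, 6]

X: 3·0+6·4 = 24 | 4·0+6·4 = 24
R: 3·4+6·0 = 12 | 4·0+6·2 = 12
Q: 3·6+6·4 = 42 | 4·3+6·5 = 42
gcd(3,6,4,6) = 1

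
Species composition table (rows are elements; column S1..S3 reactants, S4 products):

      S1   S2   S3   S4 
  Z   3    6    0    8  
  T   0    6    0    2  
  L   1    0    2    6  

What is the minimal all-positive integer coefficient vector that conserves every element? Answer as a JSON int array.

Coefficients: [6, 1, 6, 3]

Z: 6·3+1·6+6·0 = 24 | 3·8 = 24
T: 6·0+1·6+6·0 = 6 | 3·2 = 6
L: 6·1+1·0+6·2 = 18 | 3·6 = 18
gcd(6,1,6,3) = 1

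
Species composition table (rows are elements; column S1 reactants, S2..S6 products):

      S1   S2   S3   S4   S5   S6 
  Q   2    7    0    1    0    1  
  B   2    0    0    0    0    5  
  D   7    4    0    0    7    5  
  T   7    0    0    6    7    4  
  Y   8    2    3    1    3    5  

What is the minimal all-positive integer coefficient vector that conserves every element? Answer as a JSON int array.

Q: 5·2 = 10 | 1·7+6·0+1·1+3·0+2·1 = 10
B: 5·2 = 10 | 1·0+6·0+1·0+3·0+2·5 = 10
D: 5·7 = 35 | 1·4+6·0+1·0+3·7+2·5 = 35
T: 5·7 = 35 | 1·0+6·0+1·6+3·7+2·4 = 35
Y: 5·8 = 40 | 1·2+6·3+1·1+3·3+2·5 = 40
gcd(5,1,6,1,3,2) = 1

Coefficients: [5, 1, 6, 1, 3, 2]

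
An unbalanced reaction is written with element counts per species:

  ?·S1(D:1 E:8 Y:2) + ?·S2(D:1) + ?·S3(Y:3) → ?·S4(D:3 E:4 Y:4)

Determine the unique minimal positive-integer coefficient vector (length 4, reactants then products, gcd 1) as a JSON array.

D: 1·1+5·1+2·0 = 6 | 2·3 = 6
E: 1·8+5·0+2·0 = 8 | 2·4 = 8
Y: 1·2+5·0+2·3 = 8 | 2·4 = 8
gcd(1,5,2,2) = 1

Coefficients: [1, 5, 2, 2]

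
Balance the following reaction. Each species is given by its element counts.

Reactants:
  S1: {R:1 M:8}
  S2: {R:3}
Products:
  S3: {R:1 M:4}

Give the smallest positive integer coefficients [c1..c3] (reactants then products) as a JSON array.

Coefficients: [3, 1, 6]

R: 3·1+1·3 = 6 | 6·1 = 6
M: 3·8+1·0 = 24 | 6·4 = 24
gcd(3,1,6) = 1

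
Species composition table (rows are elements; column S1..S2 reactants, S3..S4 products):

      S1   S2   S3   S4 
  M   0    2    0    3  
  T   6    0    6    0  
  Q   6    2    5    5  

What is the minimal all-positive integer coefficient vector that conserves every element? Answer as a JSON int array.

M: 4·0+3·2 = 6 | 4·0+2·3 = 6
T: 4·6+3·0 = 24 | 4·6+2·0 = 24
Q: 4·6+3·2 = 30 | 4·5+2·5 = 30
gcd(4,3,4,2) = 1

Coefficients: [4, 3, 4, 2]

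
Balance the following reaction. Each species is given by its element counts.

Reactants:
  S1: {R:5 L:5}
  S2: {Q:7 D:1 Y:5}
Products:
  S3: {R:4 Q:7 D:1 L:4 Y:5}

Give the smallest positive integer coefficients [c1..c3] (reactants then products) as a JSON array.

R: 4·5+5·0 = 20 | 5·4 = 20
Q: 4·0+5·7 = 35 | 5·7 = 35
D: 4·0+5·1 = 5 | 5·1 = 5
L: 4·5+5·0 = 20 | 5·4 = 20
Y: 4·0+5·5 = 25 | 5·5 = 25
gcd(4,5,5) = 1

Coefficients: [4, 5, 5]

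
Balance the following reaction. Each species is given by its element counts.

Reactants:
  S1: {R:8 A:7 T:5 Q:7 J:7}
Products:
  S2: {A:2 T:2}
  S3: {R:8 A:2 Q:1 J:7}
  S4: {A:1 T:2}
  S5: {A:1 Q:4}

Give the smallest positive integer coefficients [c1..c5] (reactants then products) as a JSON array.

Coefficients: [2, 2, 2, 3, 3]

R: 2·8 = 16 | 2·0+2·8+3·0+3·0 = 16
A: 2·7 = 14 | 2·2+2·2+3·1+3·1 = 14
T: 2·5 = 10 | 2·2+2·0+3·2+3·0 = 10
Q: 2·7 = 14 | 2·0+2·1+3·0+3·4 = 14
J: 2·7 = 14 | 2·0+2·7+3·0+3·0 = 14
gcd(2,2,2,3,3) = 1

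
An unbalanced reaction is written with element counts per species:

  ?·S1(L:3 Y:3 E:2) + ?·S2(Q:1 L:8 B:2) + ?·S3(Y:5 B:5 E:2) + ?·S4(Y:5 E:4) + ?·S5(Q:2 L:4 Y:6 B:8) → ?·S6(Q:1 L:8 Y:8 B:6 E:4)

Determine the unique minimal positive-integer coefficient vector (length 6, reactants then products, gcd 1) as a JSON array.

Coefficients: [4, 4, 4, 2, 1, 6]

Q: 4·0+4·1+4·0+2·0+1·2 = 6 | 6·1 = 6
L: 4·3+4·8+4·0+2·0+1·4 = 48 | 6·8 = 48
Y: 4·3+4·0+4·5+2·5+1·6 = 48 | 6·8 = 48
B: 4·0+4·2+4·5+2·0+1·8 = 36 | 6·6 = 36
E: 4·2+4·0+4·2+2·4+1·0 = 24 | 6·4 = 24
gcd(4,4,4,2,1,6) = 1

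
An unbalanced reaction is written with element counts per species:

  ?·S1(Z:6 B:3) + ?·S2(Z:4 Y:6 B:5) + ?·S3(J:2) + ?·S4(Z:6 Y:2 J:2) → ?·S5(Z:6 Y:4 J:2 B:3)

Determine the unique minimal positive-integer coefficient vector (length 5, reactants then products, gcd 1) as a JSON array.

Z: 1·6+3·4+3·0+3·6 = 36 | 6·6 = 36
Y: 1·0+3·6+3·0+3·2 = 24 | 6·4 = 24
J: 1·0+3·0+3·2+3·2 = 12 | 6·2 = 12
B: 1·3+3·5+3·0+3·0 = 18 | 6·3 = 18
gcd(1,3,3,3,6) = 1

Coefficients: [1, 3, 3, 3, 6]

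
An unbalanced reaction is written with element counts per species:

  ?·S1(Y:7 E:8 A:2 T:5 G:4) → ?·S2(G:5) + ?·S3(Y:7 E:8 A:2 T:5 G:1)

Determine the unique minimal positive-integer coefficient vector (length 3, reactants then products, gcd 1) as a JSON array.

Y: 5·7 = 35 | 3·0+5·7 = 35
E: 5·8 = 40 | 3·0+5·8 = 40
A: 5·2 = 10 | 3·0+5·2 = 10
T: 5·5 = 25 | 3·0+5·5 = 25
G: 5·4 = 20 | 3·5+5·1 = 20
gcd(5,3,5) = 1

Coefficients: [5, 3, 5]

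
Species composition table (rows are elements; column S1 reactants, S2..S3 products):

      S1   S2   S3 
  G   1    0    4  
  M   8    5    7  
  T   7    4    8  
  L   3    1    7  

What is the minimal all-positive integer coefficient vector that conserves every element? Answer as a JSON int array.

G: 4·1 = 4 | 5·0+1·4 = 4
M: 4·8 = 32 | 5·5+1·7 = 32
T: 4·7 = 28 | 5·4+1·8 = 28
L: 4·3 = 12 | 5·1+1·7 = 12
gcd(4,5,1) = 1

Coefficients: [4, 5, 1]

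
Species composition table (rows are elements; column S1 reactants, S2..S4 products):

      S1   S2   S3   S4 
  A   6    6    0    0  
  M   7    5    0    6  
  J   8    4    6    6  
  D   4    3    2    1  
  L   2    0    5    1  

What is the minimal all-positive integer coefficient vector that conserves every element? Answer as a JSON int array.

A: 3·6 = 18 | 3·6+1·0+1·0 = 18
M: 3·7 = 21 | 3·5+1·0+1·6 = 21
J: 3·8 = 24 | 3·4+1·6+1·6 = 24
D: 3·4 = 12 | 3·3+1·2+1·1 = 12
L: 3·2 = 6 | 3·0+1·5+1·1 = 6
gcd(3,3,1,1) = 1

Coefficients: [3, 3, 1, 1]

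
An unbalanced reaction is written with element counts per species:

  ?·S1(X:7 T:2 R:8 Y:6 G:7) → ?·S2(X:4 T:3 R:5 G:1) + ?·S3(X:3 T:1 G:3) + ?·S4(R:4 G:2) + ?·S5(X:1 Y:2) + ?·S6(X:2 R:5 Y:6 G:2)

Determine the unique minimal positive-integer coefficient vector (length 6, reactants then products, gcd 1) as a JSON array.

Coefficients: [4, 1, 5, 3, 3, 3]

X: 4·7 = 28 | 1·4+5·3+3·0+3·1+3·2 = 28
T: 4·2 = 8 | 1·3+5·1+3·0+3·0+3·0 = 8
R: 4·8 = 32 | 1·5+5·0+3·4+3·0+3·5 = 32
Y: 4·6 = 24 | 1·0+5·0+3·0+3·2+3·6 = 24
G: 4·7 = 28 | 1·1+5·3+3·2+3·0+3·2 = 28
gcd(4,1,5,3,3,3) = 1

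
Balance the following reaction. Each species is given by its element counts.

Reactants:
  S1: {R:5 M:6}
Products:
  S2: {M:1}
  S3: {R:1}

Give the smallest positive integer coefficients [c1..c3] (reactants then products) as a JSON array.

R: 1·5 = 5 | 6·0+5·1 = 5
M: 1·6 = 6 | 6·1+5·0 = 6
gcd(1,6,5) = 1

Coefficients: [1, 6, 5]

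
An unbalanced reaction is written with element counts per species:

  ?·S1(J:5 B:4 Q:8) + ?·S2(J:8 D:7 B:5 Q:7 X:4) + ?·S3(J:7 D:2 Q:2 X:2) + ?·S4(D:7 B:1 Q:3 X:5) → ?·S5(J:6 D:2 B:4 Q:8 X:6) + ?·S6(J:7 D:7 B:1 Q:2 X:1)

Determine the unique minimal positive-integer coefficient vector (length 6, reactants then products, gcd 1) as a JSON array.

Coefficients: [1, 4, 5, 2, 5, 6]

J: 1·5+4·8+5·7+2·0 = 72 | 5·6+6·7 = 72
D: 1·0+4·7+5·2+2·7 = 52 | 5·2+6·7 = 52
B: 1·4+4·5+5·0+2·1 = 26 | 5·4+6·1 = 26
Q: 1·8+4·7+5·2+2·3 = 52 | 5·8+6·2 = 52
X: 1·0+4·4+5·2+2·5 = 36 | 5·6+6·1 = 36
gcd(1,4,5,2,5,6) = 1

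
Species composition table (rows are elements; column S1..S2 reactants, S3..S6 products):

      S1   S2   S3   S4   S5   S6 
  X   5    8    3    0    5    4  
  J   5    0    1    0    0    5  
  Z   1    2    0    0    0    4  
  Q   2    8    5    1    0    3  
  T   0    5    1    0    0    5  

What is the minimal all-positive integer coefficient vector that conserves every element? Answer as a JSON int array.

Coefficients: [4, 4, 5, 6, 5, 3]

X: 4·5+4·8 = 52 | 5·3+6·0+5·5+3·4 = 52
J: 4·5+4·0 = 20 | 5·1+6·0+5·0+3·5 = 20
Z: 4·1+4·2 = 12 | 5·0+6·0+5·0+3·4 = 12
Q: 4·2+4·8 = 40 | 5·5+6·1+5·0+3·3 = 40
T: 4·0+4·5 = 20 | 5·1+6·0+5·0+3·5 = 20
gcd(4,4,5,6,5,3) = 1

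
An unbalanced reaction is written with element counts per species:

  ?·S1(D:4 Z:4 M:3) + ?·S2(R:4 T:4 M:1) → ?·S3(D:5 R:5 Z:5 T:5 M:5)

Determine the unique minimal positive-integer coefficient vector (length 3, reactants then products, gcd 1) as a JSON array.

Coefficients: [5, 5, 4]

D: 5·4+5·0 = 20 | 4·5 = 20
R: 5·0+5·4 = 20 | 4·5 = 20
Z: 5·4+5·0 = 20 | 4·5 = 20
T: 5·0+5·4 = 20 | 4·5 = 20
M: 5·3+5·1 = 20 | 4·5 = 20
gcd(5,5,4) = 1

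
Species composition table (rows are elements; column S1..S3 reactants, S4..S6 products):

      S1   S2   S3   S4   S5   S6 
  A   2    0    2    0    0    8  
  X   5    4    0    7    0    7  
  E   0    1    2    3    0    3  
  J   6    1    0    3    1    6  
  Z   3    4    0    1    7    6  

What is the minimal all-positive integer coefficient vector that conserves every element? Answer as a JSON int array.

Coefficients: [3, 5, 5, 3, 2, 2]

A: 3·2+5·0+5·2 = 16 | 3·0+2·0+2·8 = 16
X: 3·5+5·4+5·0 = 35 | 3·7+2·0+2·7 = 35
E: 3·0+5·1+5·2 = 15 | 3·3+2·0+2·3 = 15
J: 3·6+5·1+5·0 = 23 | 3·3+2·1+2·6 = 23
Z: 3·3+5·4+5·0 = 29 | 3·1+2·7+2·6 = 29
gcd(3,5,5,3,2,2) = 1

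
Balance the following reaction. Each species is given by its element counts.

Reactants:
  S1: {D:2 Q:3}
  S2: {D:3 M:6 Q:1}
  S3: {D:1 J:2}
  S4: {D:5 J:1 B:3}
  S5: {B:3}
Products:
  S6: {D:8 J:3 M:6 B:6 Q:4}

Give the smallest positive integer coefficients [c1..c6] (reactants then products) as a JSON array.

Coefficients: [3, 3, 4, 1, 5, 3]

D: 3·2+3·3+4·1+1·5+5·0 = 24 | 3·8 = 24
J: 3·0+3·0+4·2+1·1+5·0 = 9 | 3·3 = 9
M: 3·0+3·6+4·0+1·0+5·0 = 18 | 3·6 = 18
B: 3·0+3·0+4·0+1·3+5·3 = 18 | 3·6 = 18
Q: 3·3+3·1+4·0+1·0+5·0 = 12 | 3·4 = 12
gcd(3,3,4,1,5,3) = 1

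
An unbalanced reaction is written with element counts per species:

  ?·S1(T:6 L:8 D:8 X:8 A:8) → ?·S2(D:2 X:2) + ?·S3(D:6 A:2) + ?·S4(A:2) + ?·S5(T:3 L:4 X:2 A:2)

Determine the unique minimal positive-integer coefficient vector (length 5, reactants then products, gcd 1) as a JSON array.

T: 3·6 = 18 | 6·0+2·0+4·0+6·3 = 18
L: 3·8 = 24 | 6·0+2·0+4·0+6·4 = 24
D: 3·8 = 24 | 6·2+2·6+4·0+6·0 = 24
X: 3·8 = 24 | 6·2+2·0+4·0+6·2 = 24
A: 3·8 = 24 | 6·0+2·2+4·2+6·2 = 24
gcd(3,6,2,4,6) = 1

Coefficients: [3, 6, 2, 4, 6]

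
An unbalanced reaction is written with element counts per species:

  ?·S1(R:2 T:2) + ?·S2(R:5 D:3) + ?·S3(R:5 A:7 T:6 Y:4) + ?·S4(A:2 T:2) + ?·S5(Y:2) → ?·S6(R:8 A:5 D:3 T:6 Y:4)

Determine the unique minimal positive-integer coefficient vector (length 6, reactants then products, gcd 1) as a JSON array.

Coefficients: [2, 3, 1, 4, 4, 3]

R: 2·2+3·5+1·5+4·0+4·0 = 24 | 3·8 = 24
A: 2·0+3·0+1·7+4·2+4·0 = 15 | 3·5 = 15
D: 2·0+3·3+1·0+4·0+4·0 = 9 | 3·3 = 9
T: 2·2+3·0+1·6+4·2+4·0 = 18 | 3·6 = 18
Y: 2·0+3·0+1·4+4·0+4·2 = 12 | 3·4 = 12
gcd(2,3,1,4,4,3) = 1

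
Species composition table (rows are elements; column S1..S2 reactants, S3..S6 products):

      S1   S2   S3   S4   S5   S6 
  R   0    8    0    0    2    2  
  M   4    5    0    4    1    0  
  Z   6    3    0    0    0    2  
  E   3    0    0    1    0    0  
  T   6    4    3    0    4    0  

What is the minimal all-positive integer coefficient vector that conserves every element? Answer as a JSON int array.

Coefficients: [1, 2, 2, 3, 2, 6]

R: 1·0+2·8 = 16 | 2·0+3·0+2·2+6·2 = 16
M: 1·4+2·5 = 14 | 2·0+3·4+2·1+6·0 = 14
Z: 1·6+2·3 = 12 | 2·0+3·0+2·0+6·2 = 12
E: 1·3+2·0 = 3 | 2·0+3·1+2·0+6·0 = 3
T: 1·6+2·4 = 14 | 2·3+3·0+2·4+6·0 = 14
gcd(1,2,2,3,2,6) = 1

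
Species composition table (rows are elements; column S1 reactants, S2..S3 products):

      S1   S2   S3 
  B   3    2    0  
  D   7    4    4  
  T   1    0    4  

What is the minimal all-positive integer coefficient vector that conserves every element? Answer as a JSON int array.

Coefficients: [4, 6, 1]

B: 4·3 = 12 | 6·2+1·0 = 12
D: 4·7 = 28 | 6·4+1·4 = 28
T: 4·1 = 4 | 6·0+1·4 = 4
gcd(4,6,1) = 1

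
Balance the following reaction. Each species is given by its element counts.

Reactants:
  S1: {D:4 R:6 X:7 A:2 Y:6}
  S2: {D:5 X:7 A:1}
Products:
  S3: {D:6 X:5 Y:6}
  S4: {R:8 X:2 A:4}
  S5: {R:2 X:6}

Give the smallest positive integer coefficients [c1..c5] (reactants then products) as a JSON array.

Coefficients: [5, 2, 5, 3, 3]

D: 5·4+2·5 = 30 | 5·6+3·0+3·0 = 30
R: 5·6+2·0 = 30 | 5·0+3·8+3·2 = 30
X: 5·7+2·7 = 49 | 5·5+3·2+3·6 = 49
A: 5·2+2·1 = 12 | 5·0+3·4+3·0 = 12
Y: 5·6+2·0 = 30 | 5·6+3·0+3·0 = 30
gcd(5,2,5,3,3) = 1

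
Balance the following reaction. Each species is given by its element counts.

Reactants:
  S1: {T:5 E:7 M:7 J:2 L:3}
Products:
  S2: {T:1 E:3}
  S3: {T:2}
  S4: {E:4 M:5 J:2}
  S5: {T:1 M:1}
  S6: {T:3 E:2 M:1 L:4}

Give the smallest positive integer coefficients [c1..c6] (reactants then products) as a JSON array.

T: 4·5 = 20 | 2·1+2·2+4·0+5·1+3·3 = 20
E: 4·7 = 28 | 2·3+2·0+4·4+5·0+3·2 = 28
M: 4·7 = 28 | 2·0+2·0+4·5+5·1+3·1 = 28
J: 4·2 = 8 | 2·0+2·0+4·2+5·0+3·0 = 8
L: 4·3 = 12 | 2·0+2·0+4·0+5·0+3·4 = 12
gcd(4,2,2,4,5,3) = 1

Coefficients: [4, 2, 2, 4, 5, 3]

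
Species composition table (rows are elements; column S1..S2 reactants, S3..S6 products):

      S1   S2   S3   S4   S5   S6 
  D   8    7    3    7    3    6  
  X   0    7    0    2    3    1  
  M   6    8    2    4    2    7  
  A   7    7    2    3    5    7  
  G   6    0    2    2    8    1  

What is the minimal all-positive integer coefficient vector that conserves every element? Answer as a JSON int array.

Coefficients: [3, 1, 3, 1, 1, 2]

D: 3·8+1·7 = 31 | 3·3+1·7+1·3+2·6 = 31
X: 3·0+1·7 = 7 | 3·0+1·2+1·3+2·1 = 7
M: 3·6+1·8 = 26 | 3·2+1·4+1·2+2·7 = 26
A: 3·7+1·7 = 28 | 3·2+1·3+1·5+2·7 = 28
G: 3·6+1·0 = 18 | 3·2+1·2+1·8+2·1 = 18
gcd(3,1,3,1,1,2) = 1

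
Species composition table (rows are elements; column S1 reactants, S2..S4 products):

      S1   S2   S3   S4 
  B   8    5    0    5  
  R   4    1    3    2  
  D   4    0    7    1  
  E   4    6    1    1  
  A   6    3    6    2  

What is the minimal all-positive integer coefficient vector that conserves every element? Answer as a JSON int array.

Coefficients: [5, 2, 2, 6]

B: 5·8 = 40 | 2·5+2·0+6·5 = 40
R: 5·4 = 20 | 2·1+2·3+6·2 = 20
D: 5·4 = 20 | 2·0+2·7+6·1 = 20
E: 5·4 = 20 | 2·6+2·1+6·1 = 20
A: 5·6 = 30 | 2·3+2·6+6·2 = 30
gcd(5,2,2,6) = 1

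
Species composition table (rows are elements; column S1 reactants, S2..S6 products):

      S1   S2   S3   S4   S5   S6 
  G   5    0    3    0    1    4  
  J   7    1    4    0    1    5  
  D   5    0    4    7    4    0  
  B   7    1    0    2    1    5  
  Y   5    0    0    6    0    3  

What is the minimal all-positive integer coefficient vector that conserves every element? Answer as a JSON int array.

Coefficients: [6, 5, 1, 2, 3, 6]

G: 6·5 = 30 | 5·0+1·3+2·0+3·1+6·4 = 30
J: 6·7 = 42 | 5·1+1·4+2·0+3·1+6·5 = 42
D: 6·5 = 30 | 5·0+1·4+2·7+3·4+6·0 = 30
B: 6·7 = 42 | 5·1+1·0+2·2+3·1+6·5 = 42
Y: 6·5 = 30 | 5·0+1·0+2·6+3·0+6·3 = 30
gcd(6,5,1,2,3,6) = 1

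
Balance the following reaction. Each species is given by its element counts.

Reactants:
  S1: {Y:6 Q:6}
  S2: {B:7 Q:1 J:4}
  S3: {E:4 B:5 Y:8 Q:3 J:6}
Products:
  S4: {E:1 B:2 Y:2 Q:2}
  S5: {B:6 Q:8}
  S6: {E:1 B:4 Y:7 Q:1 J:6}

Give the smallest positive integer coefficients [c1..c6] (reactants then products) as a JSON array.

Coefficients: [5, 6, 2, 2, 4, 6]

E: 5·0+6·0+2·4 = 8 | 2·1+4·0+6·1 = 8
B: 5·0+6·7+2·5 = 52 | 2·2+4·6+6·4 = 52
Y: 5·6+6·0+2·8 = 46 | 2·2+4·0+6·7 = 46
Q: 5·6+6·1+2·3 = 42 | 2·2+4·8+6·1 = 42
J: 5·0+6·4+2·6 = 36 | 2·0+4·0+6·6 = 36
gcd(5,6,2,2,4,6) = 1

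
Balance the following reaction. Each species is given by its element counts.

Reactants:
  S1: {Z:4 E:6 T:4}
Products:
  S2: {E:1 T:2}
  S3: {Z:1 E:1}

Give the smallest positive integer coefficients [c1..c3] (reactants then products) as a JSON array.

Z: 1·4 = 4 | 2·0+4·1 = 4
E: 1·6 = 6 | 2·1+4·1 = 6
T: 1·4 = 4 | 2·2+4·0 = 4
gcd(1,2,4) = 1

Coefficients: [1, 2, 4]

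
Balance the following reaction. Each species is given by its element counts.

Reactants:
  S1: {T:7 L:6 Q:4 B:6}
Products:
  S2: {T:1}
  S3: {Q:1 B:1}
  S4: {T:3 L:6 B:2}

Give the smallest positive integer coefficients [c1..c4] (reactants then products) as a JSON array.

Coefficients: [1, 4, 4, 1]

T: 1·7 = 7 | 4·1+4·0+1·3 = 7
L: 1·6 = 6 | 4·0+4·0+1·6 = 6
Q: 1·4 = 4 | 4·0+4·1+1·0 = 4
B: 1·6 = 6 | 4·0+4·1+1·2 = 6
gcd(1,4,4,1) = 1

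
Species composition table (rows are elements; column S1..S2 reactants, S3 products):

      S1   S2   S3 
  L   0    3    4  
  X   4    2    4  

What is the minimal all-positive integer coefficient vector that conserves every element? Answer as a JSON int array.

L: 1·0+4·3 = 12 | 3·4 = 12
X: 1·4+4·2 = 12 | 3·4 = 12
gcd(1,4,3) = 1

Coefficients: [1, 4, 3]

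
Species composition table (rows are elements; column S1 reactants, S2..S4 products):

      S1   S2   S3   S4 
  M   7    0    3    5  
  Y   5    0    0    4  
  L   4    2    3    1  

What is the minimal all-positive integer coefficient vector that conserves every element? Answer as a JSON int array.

Coefficients: [4, 4, 1, 5]

M: 4·7 = 28 | 4·0+1·3+5·5 = 28
Y: 4·5 = 20 | 4·0+1·0+5·4 = 20
L: 4·4 = 16 | 4·2+1·3+5·1 = 16
gcd(4,4,1,5) = 1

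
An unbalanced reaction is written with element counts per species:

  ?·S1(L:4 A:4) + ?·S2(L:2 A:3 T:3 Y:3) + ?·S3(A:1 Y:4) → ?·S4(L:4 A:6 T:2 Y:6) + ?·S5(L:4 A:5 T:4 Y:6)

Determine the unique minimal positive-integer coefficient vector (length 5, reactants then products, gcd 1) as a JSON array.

L: 4·4+6·2+6·0 = 28 | 5·4+2·4 = 28
A: 4·4+6·3+6·1 = 40 | 5·6+2·5 = 40
T: 4·0+6·3+6·0 = 18 | 5·2+2·4 = 18
Y: 4·0+6·3+6·4 = 42 | 5·6+2·6 = 42
gcd(4,6,6,5,2) = 1

Coefficients: [4, 6, 6, 5, 2]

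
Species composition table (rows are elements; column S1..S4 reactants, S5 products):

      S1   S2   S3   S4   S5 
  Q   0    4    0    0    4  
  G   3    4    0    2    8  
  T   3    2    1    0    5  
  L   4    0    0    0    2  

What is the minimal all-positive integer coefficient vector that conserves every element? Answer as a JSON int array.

Coefficients: [2, 4, 6, 5, 4]

Q: 2·0+4·4+6·0+5·0 = 16 | 4·4 = 16
G: 2·3+4·4+6·0+5·2 = 32 | 4·8 = 32
T: 2·3+4·2+6·1+5·0 = 20 | 4·5 = 20
L: 2·4+4·0+6·0+5·0 = 8 | 4·2 = 8
gcd(2,4,6,5,4) = 1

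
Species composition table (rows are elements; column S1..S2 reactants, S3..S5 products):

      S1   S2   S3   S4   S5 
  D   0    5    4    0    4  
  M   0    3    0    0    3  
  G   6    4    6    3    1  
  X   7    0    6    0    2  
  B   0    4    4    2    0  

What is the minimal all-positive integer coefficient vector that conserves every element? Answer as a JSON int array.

Coefficients: [2, 4, 1, 6, 4]

D: 2·0+4·5 = 20 | 1·4+6·0+4·4 = 20
M: 2·0+4·3 = 12 | 1·0+6·0+4·3 = 12
G: 2·6+4·4 = 28 | 1·6+6·3+4·1 = 28
X: 2·7+4·0 = 14 | 1·6+6·0+4·2 = 14
B: 2·0+4·4 = 16 | 1·4+6·2+4·0 = 16
gcd(2,4,1,6,4) = 1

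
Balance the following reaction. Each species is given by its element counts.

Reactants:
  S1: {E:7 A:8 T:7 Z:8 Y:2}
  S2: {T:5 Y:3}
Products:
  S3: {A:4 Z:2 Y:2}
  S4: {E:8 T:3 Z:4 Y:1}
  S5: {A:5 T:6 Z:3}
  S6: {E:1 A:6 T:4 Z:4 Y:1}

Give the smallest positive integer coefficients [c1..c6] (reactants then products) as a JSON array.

Coefficients: [6, 1, 4, 5, 4, 2]

E: 6·7+1·0 = 42 | 4·0+5·8+4·0+2·1 = 42
A: 6·8+1·0 = 48 | 4·4+5·0+4·5+2·6 = 48
T: 6·7+1·5 = 47 | 4·0+5·3+4·6+2·4 = 47
Z: 6·8+1·0 = 48 | 4·2+5·4+4·3+2·4 = 48
Y: 6·2+1·3 = 15 | 4·2+5·1+4·0+2·1 = 15
gcd(6,1,4,5,4,2) = 1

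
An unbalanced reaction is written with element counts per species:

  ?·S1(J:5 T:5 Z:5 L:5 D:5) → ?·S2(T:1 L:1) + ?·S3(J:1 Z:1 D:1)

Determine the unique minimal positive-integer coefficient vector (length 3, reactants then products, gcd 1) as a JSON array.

Coefficients: [1, 5, 5]

J: 1·5 = 5 | 5·0+5·1 = 5
T: 1·5 = 5 | 5·1+5·0 = 5
Z: 1·5 = 5 | 5·0+5·1 = 5
L: 1·5 = 5 | 5·1+5·0 = 5
D: 1·5 = 5 | 5·0+5·1 = 5
gcd(1,5,5) = 1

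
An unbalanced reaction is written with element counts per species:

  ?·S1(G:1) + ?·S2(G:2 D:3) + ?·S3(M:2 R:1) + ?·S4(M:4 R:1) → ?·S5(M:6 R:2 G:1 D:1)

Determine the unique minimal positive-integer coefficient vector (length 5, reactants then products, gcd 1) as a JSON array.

M: 1·0+1·0+3·2+3·4 = 18 | 3·6 = 18
R: 1·0+1·0+3·1+3·1 = 6 | 3·2 = 6
G: 1·1+1·2+3·0+3·0 = 3 | 3·1 = 3
D: 1·0+1·3+3·0+3·0 = 3 | 3·1 = 3
gcd(1,1,3,3,3) = 1

Coefficients: [1, 1, 3, 3, 3]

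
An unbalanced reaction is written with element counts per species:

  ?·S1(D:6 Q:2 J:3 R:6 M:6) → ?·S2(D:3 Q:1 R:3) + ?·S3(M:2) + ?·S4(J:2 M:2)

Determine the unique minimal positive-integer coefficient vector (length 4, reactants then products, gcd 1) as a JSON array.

D: 2·6 = 12 | 4·3+3·0+3·0 = 12
Q: 2·2 = 4 | 4·1+3·0+3·0 = 4
J: 2·3 = 6 | 4·0+3·0+3·2 = 6
R: 2·6 = 12 | 4·3+3·0+3·0 = 12
M: 2·6 = 12 | 4·0+3·2+3·2 = 12
gcd(2,4,3,3) = 1

Coefficients: [2, 4, 3, 3]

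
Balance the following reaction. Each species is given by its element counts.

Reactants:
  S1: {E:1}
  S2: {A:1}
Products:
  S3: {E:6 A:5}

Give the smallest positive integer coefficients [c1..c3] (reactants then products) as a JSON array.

Coefficients: [6, 5, 1]

E: 6·1+5·0 = 6 | 1·6 = 6
A: 6·0+5·1 = 5 | 1·5 = 5
gcd(6,5,1) = 1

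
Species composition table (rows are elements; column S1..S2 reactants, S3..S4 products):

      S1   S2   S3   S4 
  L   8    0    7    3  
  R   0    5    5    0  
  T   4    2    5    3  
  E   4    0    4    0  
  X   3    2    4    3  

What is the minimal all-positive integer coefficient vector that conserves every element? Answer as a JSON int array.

L: 3·8+3·0 = 24 | 3·7+1·3 = 24
R: 3·0+3·5 = 15 | 3·5+1·0 = 15
T: 3·4+3·2 = 18 | 3·5+1·3 = 18
E: 3·4+3·0 = 12 | 3·4+1·0 = 12
X: 3·3+3·2 = 15 | 3·4+1·3 = 15
gcd(3,3,3,1) = 1

Coefficients: [3, 3, 3, 1]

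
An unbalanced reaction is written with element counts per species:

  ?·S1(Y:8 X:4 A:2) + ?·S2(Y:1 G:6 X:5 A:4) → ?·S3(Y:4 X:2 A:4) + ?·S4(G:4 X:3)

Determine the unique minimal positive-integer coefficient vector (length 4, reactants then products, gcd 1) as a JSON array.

Y: 2·8+4·1 = 20 | 5·4+6·0 = 20
G: 2·0+4·6 = 24 | 5·0+6·4 = 24
X: 2·4+4·5 = 28 | 5·2+6·3 = 28
A: 2·2+4·4 = 20 | 5·4+6·0 = 20
gcd(2,4,5,6) = 1

Coefficients: [2, 4, 5, 6]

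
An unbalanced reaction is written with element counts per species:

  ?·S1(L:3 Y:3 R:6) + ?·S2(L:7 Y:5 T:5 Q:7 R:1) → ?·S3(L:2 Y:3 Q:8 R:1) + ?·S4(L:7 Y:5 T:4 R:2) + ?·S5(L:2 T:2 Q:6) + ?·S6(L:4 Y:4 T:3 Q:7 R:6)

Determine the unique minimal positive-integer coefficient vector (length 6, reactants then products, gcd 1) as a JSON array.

L: 3·3+6·7 = 51 | 2·2+5·7+2·2+2·4 = 51
Y: 3·3+6·5 = 39 | 2·3+5·5+2·0+2·4 = 39
T: 3·0+6·5 = 30 | 2·0+5·4+2·2+2·3 = 30
Q: 3·0+6·7 = 42 | 2·8+5·0+2·6+2·7 = 42
R: 3·6+6·1 = 24 | 2·1+5·2+2·0+2·6 = 24
gcd(3,6,2,5,2,2) = 1

Coefficients: [3, 6, 2, 5, 2, 2]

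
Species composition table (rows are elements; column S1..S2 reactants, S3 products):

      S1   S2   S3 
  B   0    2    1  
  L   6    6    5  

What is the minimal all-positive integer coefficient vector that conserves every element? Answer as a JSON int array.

B: 2·0+3·2 = 6 | 6·1 = 6
L: 2·6+3·6 = 30 | 6·5 = 30
gcd(2,3,6) = 1

Coefficients: [2, 3, 6]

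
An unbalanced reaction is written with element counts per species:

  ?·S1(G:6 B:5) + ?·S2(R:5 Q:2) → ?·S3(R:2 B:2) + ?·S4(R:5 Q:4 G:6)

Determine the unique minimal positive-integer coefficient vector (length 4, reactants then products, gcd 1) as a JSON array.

Coefficients: [2, 4, 5, 2]

R: 2·0+4·5 = 20 | 5·2+2·5 = 20
Q: 2·0+4·2 = 8 | 5·0+2·4 = 8
G: 2·6+4·0 = 12 | 5·0+2·6 = 12
B: 2·5+4·0 = 10 | 5·2+2·0 = 10
gcd(2,4,5,2) = 1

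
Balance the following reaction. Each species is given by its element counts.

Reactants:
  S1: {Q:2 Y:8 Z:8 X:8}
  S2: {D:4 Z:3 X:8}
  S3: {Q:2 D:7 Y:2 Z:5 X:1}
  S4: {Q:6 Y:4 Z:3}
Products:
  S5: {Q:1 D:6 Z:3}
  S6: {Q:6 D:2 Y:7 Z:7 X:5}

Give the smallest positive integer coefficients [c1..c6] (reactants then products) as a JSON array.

Coefficients: [1, 1, 4, 3, 4, 4]

Q: 1·2+1·0+4·2+3·6 = 28 | 4·1+4·6 = 28
D: 1·0+1·4+4·7+3·0 = 32 | 4·6+4·2 = 32
Y: 1·8+1·0+4·2+3·4 = 28 | 4·0+4·7 = 28
Z: 1·8+1·3+4·5+3·3 = 40 | 4·3+4·7 = 40
X: 1·8+1·8+4·1+3·0 = 20 | 4·0+4·5 = 20
gcd(1,1,4,3,4,4) = 1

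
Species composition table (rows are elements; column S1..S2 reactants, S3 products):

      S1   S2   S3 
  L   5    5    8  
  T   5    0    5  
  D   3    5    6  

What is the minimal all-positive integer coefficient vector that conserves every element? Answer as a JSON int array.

L: 5·5+3·5 = 40 | 5·8 = 40
T: 5·5+3·0 = 25 | 5·5 = 25
D: 5·3+3·5 = 30 | 5·6 = 30
gcd(5,3,5) = 1

Coefficients: [5, 3, 5]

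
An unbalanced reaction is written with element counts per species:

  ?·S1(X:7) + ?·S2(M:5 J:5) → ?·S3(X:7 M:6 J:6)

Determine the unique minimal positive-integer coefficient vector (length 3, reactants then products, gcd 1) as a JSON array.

X: 5·7+6·0 = 35 | 5·7 = 35
M: 5·0+6·5 = 30 | 5·6 = 30
J: 5·0+6·5 = 30 | 5·6 = 30
gcd(5,6,5) = 1

Coefficients: [5, 6, 5]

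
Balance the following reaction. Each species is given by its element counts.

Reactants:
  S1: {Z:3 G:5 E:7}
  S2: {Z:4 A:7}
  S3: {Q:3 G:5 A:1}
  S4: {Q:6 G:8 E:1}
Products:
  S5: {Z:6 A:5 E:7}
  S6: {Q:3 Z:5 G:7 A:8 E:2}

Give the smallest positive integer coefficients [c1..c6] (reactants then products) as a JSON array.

Q: 2·0+5·0+2·3+1·6 = 12 | 1·0+4·3 = 12
Z: 2·3+5·4+2·0+1·0 = 26 | 1·6+4·5 = 26
G: 2·5+5·0+2·5+1·8 = 28 | 1·0+4·7 = 28
A: 2·0+5·7+2·1+1·0 = 37 | 1·5+4·8 = 37
E: 2·7+5·0+2·0+1·1 = 15 | 1·7+4·2 = 15
gcd(2,5,2,1,1,4) = 1

Coefficients: [2, 5, 2, 1, 1, 4]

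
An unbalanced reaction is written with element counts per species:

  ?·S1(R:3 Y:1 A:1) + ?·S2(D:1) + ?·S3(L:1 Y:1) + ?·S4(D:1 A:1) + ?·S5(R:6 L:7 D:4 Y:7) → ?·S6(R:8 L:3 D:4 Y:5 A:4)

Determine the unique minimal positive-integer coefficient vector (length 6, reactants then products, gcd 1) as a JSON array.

Coefficients: [6, 2, 2, 6, 1, 3]

R: 6·3+2·0+2·0+6·0+1·6 = 24 | 3·8 = 24
L: 6·0+2·0+2·1+6·0+1·7 = 9 | 3·3 = 9
D: 6·0+2·1+2·0+6·1+1·4 = 12 | 3·4 = 12
Y: 6·1+2·0+2·1+6·0+1·7 = 15 | 3·5 = 15
A: 6·1+2·0+2·0+6·1+1·0 = 12 | 3·4 = 12
gcd(6,2,2,6,1,3) = 1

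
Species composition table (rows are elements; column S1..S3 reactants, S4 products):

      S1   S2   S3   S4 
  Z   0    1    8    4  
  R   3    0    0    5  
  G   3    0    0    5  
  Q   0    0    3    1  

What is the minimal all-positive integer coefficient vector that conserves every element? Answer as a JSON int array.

Coefficients: [5, 4, 1, 3]

Z: 5·0+4·1+1·8 = 12 | 3·4 = 12
R: 5·3+4·0+1·0 = 15 | 3·5 = 15
G: 5·3+4·0+1·0 = 15 | 3·5 = 15
Q: 5·0+4·0+1·3 = 3 | 3·1 = 3
gcd(5,4,1,3) = 1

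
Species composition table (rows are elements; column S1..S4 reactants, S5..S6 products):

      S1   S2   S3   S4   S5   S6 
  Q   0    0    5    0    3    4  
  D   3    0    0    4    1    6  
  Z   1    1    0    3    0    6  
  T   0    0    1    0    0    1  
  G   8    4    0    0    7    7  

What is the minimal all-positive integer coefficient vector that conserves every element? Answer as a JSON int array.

Coefficients: [1, 5, 3, 4, 1, 3]

Q: 1·0+5·0+3·5+4·0 = 15 | 1·3+3·4 = 15
D: 1·3+5·0+3·0+4·4 = 19 | 1·1+3·6 = 19
Z: 1·1+5·1+3·0+4·3 = 18 | 1·0+3·6 = 18
T: 1·0+5·0+3·1+4·0 = 3 | 1·0+3·1 = 3
G: 1·8+5·4+3·0+4·0 = 28 | 1·7+3·7 = 28
gcd(1,5,3,4,1,3) = 1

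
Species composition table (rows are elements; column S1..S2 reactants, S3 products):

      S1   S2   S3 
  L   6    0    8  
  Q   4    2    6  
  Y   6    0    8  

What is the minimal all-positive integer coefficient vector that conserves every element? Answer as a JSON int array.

Coefficients: [4, 1, 3]

L: 4·6+1·0 = 24 | 3·8 = 24
Q: 4·4+1·2 = 18 | 3·6 = 18
Y: 4·6+1·0 = 24 | 3·8 = 24
gcd(4,1,3) = 1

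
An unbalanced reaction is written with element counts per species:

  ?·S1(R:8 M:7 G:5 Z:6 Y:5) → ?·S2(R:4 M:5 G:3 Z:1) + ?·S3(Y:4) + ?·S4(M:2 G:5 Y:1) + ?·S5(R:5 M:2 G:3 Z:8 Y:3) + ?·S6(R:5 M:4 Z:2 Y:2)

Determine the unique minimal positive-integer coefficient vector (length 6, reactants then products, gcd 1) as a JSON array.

R: 6·8 = 48 | 2·4+2·0+3·0+3·5+5·5 = 48
M: 6·7 = 42 | 2·5+2·0+3·2+3·2+5·4 = 42
G: 6·5 = 30 | 2·3+2·0+3·5+3·3+5·0 = 30
Z: 6·6 = 36 | 2·1+2·0+3·0+3·8+5·2 = 36
Y: 6·5 = 30 | 2·0+2·4+3·1+3·3+5·2 = 30
gcd(6,2,2,3,3,5) = 1

Coefficients: [6, 2, 2, 3, 3, 5]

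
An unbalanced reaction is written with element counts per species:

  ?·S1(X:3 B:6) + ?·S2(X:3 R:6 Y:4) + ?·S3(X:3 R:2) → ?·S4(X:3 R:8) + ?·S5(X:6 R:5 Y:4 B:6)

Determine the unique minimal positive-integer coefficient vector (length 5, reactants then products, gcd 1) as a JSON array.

Coefficients: [6, 6, 1, 1, 6]

X: 6·3+6·3+1·3 = 39 | 1·3+6·6 = 39
R: 6·0+6·6+1·2 = 38 | 1·8+6·5 = 38
Y: 6·0+6·4+1·0 = 24 | 1·0+6·4 = 24
B: 6·6+6·0+1·0 = 36 | 1·0+6·6 = 36
gcd(6,6,1,1,6) = 1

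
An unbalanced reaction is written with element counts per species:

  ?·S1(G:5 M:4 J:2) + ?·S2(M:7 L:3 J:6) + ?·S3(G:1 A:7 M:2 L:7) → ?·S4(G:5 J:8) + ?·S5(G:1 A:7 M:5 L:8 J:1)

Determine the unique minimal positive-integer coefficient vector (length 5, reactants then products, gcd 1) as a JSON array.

Coefficients: [1, 2, 6, 1, 6]

G: 1·5+2·0+6·1 = 11 | 1·5+6·1 = 11
A: 1·0+2·0+6·7 = 42 | 1·0+6·7 = 42
M: 1·4+2·7+6·2 = 30 | 1·0+6·5 = 30
L: 1·0+2·3+6·7 = 48 | 1·0+6·8 = 48
J: 1·2+2·6+6·0 = 14 | 1·8+6·1 = 14
gcd(1,2,6,1,6) = 1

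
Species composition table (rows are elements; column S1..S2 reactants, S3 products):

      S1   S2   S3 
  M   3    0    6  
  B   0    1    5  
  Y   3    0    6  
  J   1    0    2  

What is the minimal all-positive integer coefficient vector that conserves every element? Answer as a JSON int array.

Coefficients: [2, 5, 1]

M: 2·3+5·0 = 6 | 1·6 = 6
B: 2·0+5·1 = 5 | 1·5 = 5
Y: 2·3+5·0 = 6 | 1·6 = 6
J: 2·1+5·0 = 2 | 1·2 = 2
gcd(2,5,1) = 1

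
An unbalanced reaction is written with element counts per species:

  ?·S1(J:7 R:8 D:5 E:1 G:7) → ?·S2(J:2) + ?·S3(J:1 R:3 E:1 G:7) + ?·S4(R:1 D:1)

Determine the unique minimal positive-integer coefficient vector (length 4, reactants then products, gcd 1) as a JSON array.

J: 1·7 = 7 | 3·2+1·1+5·0 = 7
R: 1·8 = 8 | 3·0+1·3+5·1 = 8
D: 1·5 = 5 | 3·0+1·0+5·1 = 5
E: 1·1 = 1 | 3·0+1·1+5·0 = 1
G: 1·7 = 7 | 3·0+1·7+5·0 = 7
gcd(1,3,1,5) = 1

Coefficients: [1, 3, 1, 5]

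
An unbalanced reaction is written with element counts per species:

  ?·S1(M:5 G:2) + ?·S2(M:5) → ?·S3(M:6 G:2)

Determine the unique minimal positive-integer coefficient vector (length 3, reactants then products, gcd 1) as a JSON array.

Coefficients: [5, 1, 5]

M: 5·5+1·5 = 30 | 5·6 = 30
G: 5·2+1·0 = 10 | 5·2 = 10
gcd(5,1,5) = 1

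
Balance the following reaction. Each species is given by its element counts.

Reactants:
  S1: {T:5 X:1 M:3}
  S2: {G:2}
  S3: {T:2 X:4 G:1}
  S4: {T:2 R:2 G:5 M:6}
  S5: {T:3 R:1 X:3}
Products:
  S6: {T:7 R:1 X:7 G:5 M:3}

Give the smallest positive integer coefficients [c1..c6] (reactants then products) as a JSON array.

T: 2·5+5·0+5·2+1·2+2·3 = 28 | 4·7 = 28
R: 2·0+5·0+5·0+1·2+2·1 = 4 | 4·1 = 4
X: 2·1+5·0+5·4+1·0+2·3 = 28 | 4·7 = 28
G: 2·0+5·2+5·1+1·5+2·0 = 20 | 4·5 = 20
M: 2·3+5·0+5·0+1·6+2·0 = 12 | 4·3 = 12
gcd(2,5,5,1,2,4) = 1

Coefficients: [2, 5, 5, 1, 2, 4]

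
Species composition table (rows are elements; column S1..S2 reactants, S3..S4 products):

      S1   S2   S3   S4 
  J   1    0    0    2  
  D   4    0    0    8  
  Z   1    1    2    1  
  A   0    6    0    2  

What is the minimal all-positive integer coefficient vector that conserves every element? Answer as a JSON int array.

J: 6·1+1·0 = 6 | 2·0+3·2 = 6
D: 6·4+1·0 = 24 | 2·0+3·8 = 24
Z: 6·1+1·1 = 7 | 2·2+3·1 = 7
A: 6·0+1·6 = 6 | 2·0+3·2 = 6
gcd(6,1,2,3) = 1

Coefficients: [6, 1, 2, 3]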